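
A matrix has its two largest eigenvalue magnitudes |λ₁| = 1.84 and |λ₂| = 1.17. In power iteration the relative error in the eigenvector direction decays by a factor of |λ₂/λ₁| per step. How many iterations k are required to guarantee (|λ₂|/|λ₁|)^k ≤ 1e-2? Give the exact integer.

11

|λ₂/λ₁| = 1.17/1.84 = 0.63587
Need k ≥ ln(1e-2) / ln(0.63587) = -4.6052 / -0.4528 ≈ 10.171
Smallest integer k satisfying the bound: 11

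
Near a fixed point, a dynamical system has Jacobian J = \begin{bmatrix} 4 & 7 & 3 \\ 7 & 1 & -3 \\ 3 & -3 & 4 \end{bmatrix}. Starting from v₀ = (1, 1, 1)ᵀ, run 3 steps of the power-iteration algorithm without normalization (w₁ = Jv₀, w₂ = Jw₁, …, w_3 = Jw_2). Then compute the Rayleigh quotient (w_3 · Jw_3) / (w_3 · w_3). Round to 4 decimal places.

w1 = Jv₀ = (4·1 + 7·1 + 3·1; 7·1 + 1·1 + (-3)·1; 3·1 + (-3)·1 + 4·1) = (14, 5, 4)
w2 = Jw1 = (4·14 + 7·5 + 3·4; 7·14 + 1·5 + (-3)·4; 3·14 + (-3)·5 + 4·4) = (103, 91, 43)
w3 = Jw2 = (1178, 683, 208)
Jw3 = (10117, 8305, 2317)
w3·Jw3 = 1178·10117 + 683·8305 + 208·2317 = 18072077; w3·w3 = 1178·1178 + 683·683 + 208·208 = 1897437
λ ≈ 18072077/1897437 = 9.5245

λ ≈ 9.5245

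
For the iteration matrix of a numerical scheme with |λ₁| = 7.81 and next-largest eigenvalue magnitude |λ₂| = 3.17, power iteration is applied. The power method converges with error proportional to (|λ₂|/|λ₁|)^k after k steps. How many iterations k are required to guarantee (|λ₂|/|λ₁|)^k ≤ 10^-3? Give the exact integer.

8

|λ₂/λ₁| = 3.17/7.81 = 0.40589
Need k ≥ ln(10^-3) / ln(0.40589) = -6.9078 / -0.9017 ≈ 7.661
Smallest integer k satisfying the bound: 8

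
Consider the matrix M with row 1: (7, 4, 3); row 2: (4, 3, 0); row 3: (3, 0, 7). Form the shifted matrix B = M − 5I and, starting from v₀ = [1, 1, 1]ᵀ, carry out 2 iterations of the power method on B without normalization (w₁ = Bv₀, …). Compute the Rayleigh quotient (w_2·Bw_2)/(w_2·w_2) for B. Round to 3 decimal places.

B = M − 5I has rows (2, 4, 3); (4, -2, 0); (3, 0, 2)
w1 = Bv₀ = (2·1 + 4·1 + 3·1; 4·1 + (-2)·1 + 0·1; 3·1 + 0·1 + 2·1) = (9, 2, 5)
w2 = Bw1 = (2·9 + 4·2 + 3·5; 4·9 + (-2)·2 + 0·5; 3·9 + 0·2 + 2·5) = (41, 32, 37)
Bw2 = (321, 100, 197)
w2·Bw2 = 23650; w2·w2 = 4074; μ ≈ 23650/4074 = 5.805

μ ≈ 5.805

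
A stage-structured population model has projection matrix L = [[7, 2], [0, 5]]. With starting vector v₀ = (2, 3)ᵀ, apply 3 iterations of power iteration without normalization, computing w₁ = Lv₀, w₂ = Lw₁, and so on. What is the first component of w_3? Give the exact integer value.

w1 = Lv₀ = (20, 15)
w2 = Lw1 = (170, 75)
w3 = Lw2 = (1340, 375)
The requested component of w3 is 1340.

1340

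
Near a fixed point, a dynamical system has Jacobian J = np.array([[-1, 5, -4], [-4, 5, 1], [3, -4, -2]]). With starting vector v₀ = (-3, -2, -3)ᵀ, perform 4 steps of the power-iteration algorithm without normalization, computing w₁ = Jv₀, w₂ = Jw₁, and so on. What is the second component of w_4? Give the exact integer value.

w1 = Jv₀ = ((-1)·(-3) + 5·(-2) + (-4)·(-3); (-4)·(-3) + 5·(-2) + 1·(-3); 3·(-3) + (-4)·(-2) + (-2)·(-3)) = (5, -1, 5)
w2 = Jw1 = ((-1)·5 + 5·(-1) + (-4)·5; (-4)·5 + 5·(-1) + 1·5; 3·5 + (-4)·(-1) + (-2)·5) = (-30, -20, 9)
w3 = Jw2 = (-106, 29, -28)
w4 = Jw3 = (363, 541, -378)
The requested component of w4 is 541.

541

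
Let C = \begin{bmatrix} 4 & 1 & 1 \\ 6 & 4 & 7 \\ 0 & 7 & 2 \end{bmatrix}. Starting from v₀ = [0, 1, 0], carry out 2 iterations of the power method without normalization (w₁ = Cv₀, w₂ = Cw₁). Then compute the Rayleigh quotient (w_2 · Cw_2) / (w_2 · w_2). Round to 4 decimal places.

w1 = Cv₀ = (4·0 + 1·1 + 1·0; 6·0 + 4·1 + 7·0; 0·0 + 7·1 + 2·0) = (1, 4, 7)
w2 = Cw1 = (4·1 + 1·4 + 1·7; 6·1 + 4·4 + 7·7; 0·1 + 7·4 + 2·7) = (15, 71, 42)
Cw2 = (173, 668, 581)
w2·Cw2 = 15·173 + 71·668 + 42·581 = 74425; w2·w2 = 15·15 + 71·71 + 42·42 = 7030
λ ≈ 74425/7030 = 10.5868

λ ≈ 10.5868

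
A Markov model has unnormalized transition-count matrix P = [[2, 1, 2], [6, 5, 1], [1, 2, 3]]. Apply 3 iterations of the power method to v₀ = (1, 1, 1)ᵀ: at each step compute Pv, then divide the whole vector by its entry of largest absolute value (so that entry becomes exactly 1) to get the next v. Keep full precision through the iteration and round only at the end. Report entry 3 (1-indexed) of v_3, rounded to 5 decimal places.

0.50205

Pv0 = (5.000000, 12.000000, 6.000000); divide by 12.000000 → v1 = (0.416667, 1.000000, 0.500000)
Pv1 = (2.833333, 8.000000, 3.916667); divide by 8.000000 → v2 = (0.354167, 1.000000, 0.489583)
Pv2 = (2.687500, 7.614583, 3.822917); divide by 7.614583 → v3 = (0.352941, 1.000000, 0.502052)
Requested entry of v3: 367/731 = 0.50205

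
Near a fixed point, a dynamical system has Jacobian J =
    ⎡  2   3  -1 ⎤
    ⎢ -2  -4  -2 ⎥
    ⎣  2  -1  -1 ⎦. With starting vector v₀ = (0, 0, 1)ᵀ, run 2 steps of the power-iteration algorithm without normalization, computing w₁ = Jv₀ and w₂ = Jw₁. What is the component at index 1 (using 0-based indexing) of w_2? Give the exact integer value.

w1 = Jv₀ = (2·0 + 3·0 + (-1)·1; (-2)·0 + (-4)·0 + (-2)·1; 2·0 + (-1)·0 + (-1)·1) = (-1, -2, -1)
w2 = Jw1 = (2·(-1) + 3·(-2) + (-1)·(-1); (-2)·(-1) + (-4)·(-2) + (-2)·(-1); 2·(-1) + (-1)·(-2) + (-1)·(-1)) = (-7, 12, 1)
The requested component of w2 is 12.

12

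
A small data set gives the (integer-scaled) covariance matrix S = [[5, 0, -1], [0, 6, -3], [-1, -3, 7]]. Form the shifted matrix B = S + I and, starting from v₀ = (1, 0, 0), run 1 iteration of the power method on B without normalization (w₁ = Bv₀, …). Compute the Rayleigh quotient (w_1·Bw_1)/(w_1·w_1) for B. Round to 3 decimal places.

B = S + I has rows (6, 0, -1); (0, 7, -3); (-1, -3, 8)
w1 = Bv₀ = (6, 0, -1)
Bw1 = (37, 3, -14)
w1·Bw1 = 236; w1·w1 = 37; μ ≈ 236/37 = 6.378

6.378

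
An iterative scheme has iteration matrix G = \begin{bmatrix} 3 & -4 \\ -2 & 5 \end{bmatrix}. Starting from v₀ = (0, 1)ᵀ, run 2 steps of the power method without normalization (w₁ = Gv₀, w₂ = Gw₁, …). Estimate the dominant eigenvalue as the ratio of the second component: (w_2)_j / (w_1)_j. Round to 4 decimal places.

w1 = Gv₀ = (-4, 5)
w2 = Gw1 = (-32, 33)
Ratio at component: 33 / 5 = 6.6000

λ ≈ 6.6000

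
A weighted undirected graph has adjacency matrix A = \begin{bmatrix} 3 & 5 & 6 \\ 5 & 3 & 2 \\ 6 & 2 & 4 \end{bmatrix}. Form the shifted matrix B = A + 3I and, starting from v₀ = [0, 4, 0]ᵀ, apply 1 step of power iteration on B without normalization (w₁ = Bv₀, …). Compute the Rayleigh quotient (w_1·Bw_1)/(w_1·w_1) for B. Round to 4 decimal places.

μ ≈ 13.2615

B = A + 3I has rows (6, 5, 6); (5, 6, 2); (6, 2, 7)
w1 = Bv₀ = (20, 24, 8)
Bw1 = (288, 260, 224)
w1·Bw1 = 13792; w1·w1 = 1040; μ ≈ 13792/1040 = 13.2615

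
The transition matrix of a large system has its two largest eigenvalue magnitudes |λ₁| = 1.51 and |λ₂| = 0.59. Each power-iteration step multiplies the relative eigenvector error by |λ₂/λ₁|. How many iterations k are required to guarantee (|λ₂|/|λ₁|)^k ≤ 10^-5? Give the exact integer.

|λ₂/λ₁| = 0.59/1.51 = 0.39073
Need k ≥ ln(10^-5) / ln(0.39073) = -11.5129 / -0.9397 ≈ 12.251
Smallest integer k satisfying the bound: 13

13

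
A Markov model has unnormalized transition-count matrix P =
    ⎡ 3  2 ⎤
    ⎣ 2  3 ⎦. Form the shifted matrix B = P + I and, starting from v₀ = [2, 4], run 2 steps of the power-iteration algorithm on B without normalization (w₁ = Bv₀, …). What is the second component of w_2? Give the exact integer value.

B = P + I has rows (4, 2); (2, 4)
w1 = Bv₀ = (16, 20)
w2 = Bw1 = (104, 112)
Requested component of w2: 112

112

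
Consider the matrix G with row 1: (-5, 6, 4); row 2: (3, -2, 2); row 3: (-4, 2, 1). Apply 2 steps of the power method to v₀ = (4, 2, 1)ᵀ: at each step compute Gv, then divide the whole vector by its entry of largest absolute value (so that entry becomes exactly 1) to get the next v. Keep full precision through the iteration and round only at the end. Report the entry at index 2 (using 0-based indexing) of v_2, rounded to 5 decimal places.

-0.46296

Gv0 = (-4.000000, 10.000000, -11.000000); divide by -11.000000 → v1 = (0.363636, -0.909091, 1.000000)
Gv1 = (-3.272727, 4.909091, -2.272727); divide by 4.909091 → v2 = (-0.666667, 1.000000, -0.462963)
Requested entry of v2: 25/-54 = -0.46296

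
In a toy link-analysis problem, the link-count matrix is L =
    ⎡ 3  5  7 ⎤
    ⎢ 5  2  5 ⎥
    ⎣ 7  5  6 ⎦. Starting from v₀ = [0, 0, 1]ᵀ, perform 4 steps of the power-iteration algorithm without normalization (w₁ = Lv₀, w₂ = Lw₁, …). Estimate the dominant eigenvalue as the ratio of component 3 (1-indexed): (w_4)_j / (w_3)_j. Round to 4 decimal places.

w1 = Lv₀ = (3·0 + 5·0 + 7·1; 5·0 + 2·0 + 5·1; 7·0 + 5·0 + 6·1) = (7, 5, 6)
w2 = Lw1 = (3·7 + 5·5 + 7·6; 5·7 + 2·5 + 5·6; 7·7 + 5·5 + 6·6) = (88, 75, 110)
w3 = Lw2 = (1409, 1140, 1651)
w4 = Lw3 = (21484, 17580, 25469)
Ratio at component: 25469 / 1651 = 15.4264

15.4264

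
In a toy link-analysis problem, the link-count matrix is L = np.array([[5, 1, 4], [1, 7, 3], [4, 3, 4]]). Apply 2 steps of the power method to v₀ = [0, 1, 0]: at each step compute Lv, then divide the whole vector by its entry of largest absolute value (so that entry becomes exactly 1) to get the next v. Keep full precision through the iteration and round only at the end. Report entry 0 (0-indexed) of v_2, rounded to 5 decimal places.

Lv0 = (1.000000, 7.000000, 3.000000); divide by 7.000000 → v1 = (0.142857, 1.000000, 0.428571)
Lv1 = (3.428571, 8.428571, 5.285714); divide by 8.428571 → v2 = (0.406780, 1.000000, 0.627119)
Requested entry of v2: 24/59 = 0.40678

0.40678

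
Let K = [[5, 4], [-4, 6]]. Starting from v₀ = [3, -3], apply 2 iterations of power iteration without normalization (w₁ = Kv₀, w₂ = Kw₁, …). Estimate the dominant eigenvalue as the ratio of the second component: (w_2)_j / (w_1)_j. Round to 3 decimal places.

λ ≈ 6.400

w1 = Kv₀ = (3, -30)
w2 = Kw1 = (-105, -192)
Ratio at component: -192 / -30 = 6.400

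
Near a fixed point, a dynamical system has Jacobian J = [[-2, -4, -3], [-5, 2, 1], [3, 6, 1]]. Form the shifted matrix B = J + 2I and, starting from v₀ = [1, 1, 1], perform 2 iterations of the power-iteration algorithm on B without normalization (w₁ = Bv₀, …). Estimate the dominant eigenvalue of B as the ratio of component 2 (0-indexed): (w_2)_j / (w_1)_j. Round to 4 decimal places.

μ ≈ 1.2500

B = J + 2I has rows (0, -4, -3); (-5, 4, 1); (3, 6, 3)
w1 = Bv₀ = (0·1 + (-4)·1 + (-3)·1; (-5)·1 + 4·1 + 1·1; 3·1 + 6·1 + 3·1) = (-7, 0, 12)
w2 = Bw1 = (0·(-7) + (-4)·0 + (-3)·12; (-5)·(-7) + 4·0 + 1·12; 3·(-7) + 6·0 + 3·12) = (-36, 47, 15)
Ratio: 15/12 = 1.2500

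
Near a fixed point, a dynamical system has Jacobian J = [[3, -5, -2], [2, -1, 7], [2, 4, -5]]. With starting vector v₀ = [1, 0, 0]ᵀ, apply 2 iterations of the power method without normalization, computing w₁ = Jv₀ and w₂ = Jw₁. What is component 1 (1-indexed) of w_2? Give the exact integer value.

-5

w1 = Jv₀ = (3·1 + (-5)·0 + (-2)·0; 2·1 + (-1)·0 + 7·0; 2·1 + 4·0 + (-5)·0) = (3, 2, 2)
w2 = Jw1 = (3·3 + (-5)·2 + (-2)·2; 2·3 + (-1)·2 + 7·2; 2·3 + 4·2 + (-5)·2) = (-5, 18, 4)
The requested component of w2 is -5.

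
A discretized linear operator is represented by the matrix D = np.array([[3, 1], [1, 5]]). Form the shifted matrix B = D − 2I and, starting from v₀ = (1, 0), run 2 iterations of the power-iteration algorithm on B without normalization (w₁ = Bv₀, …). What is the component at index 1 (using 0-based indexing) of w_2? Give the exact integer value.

B = D − 2I has rows (1, 1); (1, 3)
w1 = Bv₀ = (1·1 + 1·0; 1·1 + 3·0) = (1, 1)
w2 = Bw1 = (1·1 + 1·1; 1·1 + 3·1) = (2, 4)
Requested component of w2: 4

4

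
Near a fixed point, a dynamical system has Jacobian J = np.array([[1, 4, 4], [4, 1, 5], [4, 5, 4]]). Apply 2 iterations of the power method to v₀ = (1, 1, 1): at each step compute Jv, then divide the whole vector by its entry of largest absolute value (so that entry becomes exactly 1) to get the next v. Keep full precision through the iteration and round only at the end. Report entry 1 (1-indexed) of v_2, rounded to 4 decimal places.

Jv0 = (9.00000, 10.00000, 13.00000); divide by 13.00000 → v1 = (0.69231, 0.76923, 1.00000)
Jv1 = (7.76923, 8.53846, 10.61538); divide by 10.61538 → v2 = (0.73188, 0.80435, 1.00000)
Requested entry of v2: 101/138 = 0.7319

0.7319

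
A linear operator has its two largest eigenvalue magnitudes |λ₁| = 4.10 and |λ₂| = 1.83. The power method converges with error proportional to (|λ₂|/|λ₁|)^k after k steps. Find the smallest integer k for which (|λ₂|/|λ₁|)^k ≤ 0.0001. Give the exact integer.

|λ₂/λ₁| = 1.83/4.10 = 0.44634
Need k ≥ ln(0.0001) / ln(0.44634) = -9.2103 / -0.8067 ≈ 11.418
Smallest integer k satisfying the bound: 12

12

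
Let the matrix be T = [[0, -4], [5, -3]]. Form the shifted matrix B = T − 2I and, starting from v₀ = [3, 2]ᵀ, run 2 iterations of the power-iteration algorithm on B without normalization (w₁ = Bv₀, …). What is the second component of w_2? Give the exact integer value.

-95

B = T − 2I has rows (-2, -4); (5, -5)
w1 = Bv₀ = ((-2)·3 + (-4)·2; 5·3 + (-5)·2) = (-14, 5)
w2 = Bw1 = ((-2)·(-14) + (-4)·5; 5·(-14) + (-5)·5) = (8, -95)
Requested component of w2: -95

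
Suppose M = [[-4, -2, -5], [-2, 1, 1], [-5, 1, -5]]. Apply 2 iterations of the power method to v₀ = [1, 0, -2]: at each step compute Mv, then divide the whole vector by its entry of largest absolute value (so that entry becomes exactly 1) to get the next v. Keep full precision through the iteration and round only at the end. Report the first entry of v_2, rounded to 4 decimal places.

Mv0 = (6.00000, -4.00000, 5.00000); divide by 6.00000 → v1 = (1.00000, -0.66667, 0.83333)
Mv1 = (-6.83333, -1.83333, -9.83333); divide by -9.83333 → v2 = (0.69492, 0.18644, 1.00000)
Requested entry of v2: -41/-59 = 0.6949

0.6949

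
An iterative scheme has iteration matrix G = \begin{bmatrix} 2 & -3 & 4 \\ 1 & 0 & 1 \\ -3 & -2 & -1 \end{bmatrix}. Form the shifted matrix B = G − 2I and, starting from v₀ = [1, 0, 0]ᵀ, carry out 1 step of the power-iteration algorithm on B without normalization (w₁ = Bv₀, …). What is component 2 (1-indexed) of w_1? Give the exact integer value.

1

B = G − 2I has rows (0, -3, 4); (1, -2, 1); (-3, -2, -3)
w1 = Bv₀ = (0·1 + (-3)·0 + 4·0; 1·1 + (-2)·0 + 1·0; (-3)·1 + (-2)·0 + (-3)·0) = (0, 1, -3)
Requested component of w1: 1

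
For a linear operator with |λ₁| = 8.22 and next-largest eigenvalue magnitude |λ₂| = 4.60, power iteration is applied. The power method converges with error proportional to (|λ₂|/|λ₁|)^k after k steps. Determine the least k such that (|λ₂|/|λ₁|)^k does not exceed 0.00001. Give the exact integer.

|λ₂/λ₁| = 4.60/8.22 = 0.55961
Need k ≥ ln(0.00001) / ln(0.55961) = -11.5129 / -0.5805 ≈ 19.832
Smallest integer k satisfying the bound: 20

20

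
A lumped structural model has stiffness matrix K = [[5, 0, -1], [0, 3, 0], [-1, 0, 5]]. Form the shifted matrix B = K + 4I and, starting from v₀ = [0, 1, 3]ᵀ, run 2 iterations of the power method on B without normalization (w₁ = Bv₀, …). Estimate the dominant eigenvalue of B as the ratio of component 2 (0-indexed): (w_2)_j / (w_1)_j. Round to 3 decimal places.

B = K + 4I has rows (9, 0, -1); (0, 7, 0); (-1, 0, 9)
w1 = Bv₀ = (9·0 + 0·1 + (-1)·3; 0·0 + 7·1 + 0·3; (-1)·0 + 0·1 + 9·3) = (-3, 7, 27)
w2 = Bw1 = (9·(-3) + 0·7 + (-1)·27; 0·(-3) + 7·7 + 0·27; (-1)·(-3) + 0·7 + 9·27) = (-54, 49, 246)
Ratio: 246/27 = 9.111

μ ≈ 9.111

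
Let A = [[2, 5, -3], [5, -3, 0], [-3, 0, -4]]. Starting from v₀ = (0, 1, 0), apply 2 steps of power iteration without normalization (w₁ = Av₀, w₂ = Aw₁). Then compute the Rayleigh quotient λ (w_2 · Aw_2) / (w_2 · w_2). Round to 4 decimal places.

w1 = Av₀ = (2·0 + 5·1 + (-3)·0; 5·0 + (-3)·1 + 0·0; (-3)·0 + 0·1 + (-4)·0) = (5, -3, 0)
w2 = Aw1 = (2·5 + 5·(-3) + (-3)·0; 5·5 + (-3)·(-3) + 0·0; (-3)·5 + 0·(-3) + (-4)·0) = (-5, 34, -15)
Aw2 = (205, -127, 75)
w2·Aw2 = (-5)·205 + 34·(-127) + (-15)·75 = -6468; w2·w2 = (-5)·(-5) + 34·34 + (-15)·(-15) = 1406
λ ≈ -6468/1406 = -4.6003

λ ≈ -4.6003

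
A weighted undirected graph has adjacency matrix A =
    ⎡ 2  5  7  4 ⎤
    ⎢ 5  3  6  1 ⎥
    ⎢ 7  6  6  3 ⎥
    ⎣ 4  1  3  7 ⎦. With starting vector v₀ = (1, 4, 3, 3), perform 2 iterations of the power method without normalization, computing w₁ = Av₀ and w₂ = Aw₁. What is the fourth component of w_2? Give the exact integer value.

w1 = Av₀ = (55, 38, 58, 38)
w2 = Aw1 = (858, 775, 1075, 698)
The requested component of w2 is 698.

698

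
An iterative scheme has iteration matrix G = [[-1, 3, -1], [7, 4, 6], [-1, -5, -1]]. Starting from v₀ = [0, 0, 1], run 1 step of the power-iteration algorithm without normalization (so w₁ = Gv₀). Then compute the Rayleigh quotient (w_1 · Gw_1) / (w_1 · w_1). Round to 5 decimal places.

λ ≈ 1.94737

w1 = Gv₀ = ((-1)·0 + 3·0 + (-1)·1; 7·0 + 4·0 + 6·1; (-1)·0 + (-5)·0 + (-1)·1) = (-1, 6, -1)
Gw1 = (20, 11, -28)
w1·Gw1 = (-1)·20 + 6·11 + (-1)·(-28) = 74; w1·w1 = (-1)·(-1) + 6·6 + (-1)·(-1) = 38
λ ≈ 74/38 = 1.94737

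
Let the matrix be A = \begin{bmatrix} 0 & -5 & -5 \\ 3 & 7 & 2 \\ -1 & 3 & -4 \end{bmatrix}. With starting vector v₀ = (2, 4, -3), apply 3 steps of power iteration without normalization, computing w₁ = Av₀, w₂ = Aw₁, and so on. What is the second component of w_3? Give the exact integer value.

827

w1 = Av₀ = (0·2 + (-5)·4 + (-5)·(-3); 3·2 + 7·4 + 2·(-3); (-1)·2 + 3·4 + (-4)·(-3)) = (-5, 28, 22)
w2 = Aw1 = (0·(-5) + (-5)·28 + (-5)·22; 3·(-5) + 7·28 + 2·22; (-1)·(-5) + 3·28 + (-4)·22) = (-250, 225, 1)
w3 = Aw2 = (-1130, 827, 921)
The requested component of w3 is 827.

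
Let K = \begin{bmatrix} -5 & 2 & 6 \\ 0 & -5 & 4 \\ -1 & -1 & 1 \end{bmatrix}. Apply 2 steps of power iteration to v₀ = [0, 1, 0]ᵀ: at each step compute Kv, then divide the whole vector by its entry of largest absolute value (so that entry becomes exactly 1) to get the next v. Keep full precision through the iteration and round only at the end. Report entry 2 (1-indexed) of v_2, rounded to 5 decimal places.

Kv0 = (2.000000, -5.000000, -1.000000); divide by -5.000000 → v1 = (-0.400000, 1.000000, 0.200000)
Kv1 = (5.200000, -4.200000, -0.400000); divide by 5.200000 → v2 = (1.000000, -0.807692, -0.076923)
Requested entry of v2: 21/-26 = -0.80769

-0.80769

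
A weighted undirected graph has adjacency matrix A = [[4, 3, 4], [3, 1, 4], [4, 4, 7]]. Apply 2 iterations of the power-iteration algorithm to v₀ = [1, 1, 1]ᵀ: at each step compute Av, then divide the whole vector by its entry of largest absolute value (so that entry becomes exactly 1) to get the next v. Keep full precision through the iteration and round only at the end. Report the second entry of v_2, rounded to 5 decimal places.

Av0 = (11.000000, 8.000000, 15.000000); divide by 15.000000 → v1 = (0.733333, 0.533333, 1.000000)
Av1 = (8.533333, 6.733333, 12.066667); divide by 12.066667 → v2 = (0.707182, 0.558011, 1.000000)
Requested entry of v2: 101/181 = 0.55801

0.55801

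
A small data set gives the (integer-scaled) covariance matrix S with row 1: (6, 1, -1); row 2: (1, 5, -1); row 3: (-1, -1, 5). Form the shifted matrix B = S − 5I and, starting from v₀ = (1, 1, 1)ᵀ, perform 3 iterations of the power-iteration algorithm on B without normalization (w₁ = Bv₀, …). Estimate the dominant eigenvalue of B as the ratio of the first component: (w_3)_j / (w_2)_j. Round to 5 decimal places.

μ ≈ 2.33333

B = S − 5I has rows (1, 1, -1); (1, 0, -1); (-1, -1, 0)
w1 = Bv₀ = (1, 0, -2)
w2 = Bw1 = (3, 3, -1)
w3 = Bw2 = (7, 4, -6)
Ratio: 7/3 = 2.33333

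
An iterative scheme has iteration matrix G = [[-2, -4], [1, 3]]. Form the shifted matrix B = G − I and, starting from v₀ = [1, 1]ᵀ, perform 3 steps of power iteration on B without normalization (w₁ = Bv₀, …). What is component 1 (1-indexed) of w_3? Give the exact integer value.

-23

B = G − I has rows (-3, -4); (1, 2)
w1 = Bv₀ = ((-3)·1 + (-4)·1; 1·1 + 2·1) = (-7, 3)
w2 = Bw1 = ((-3)·(-7) + (-4)·3; 1·(-7) + 2·3) = (9, -1)
w3 = Bw2 = (-23, 7)
Requested component of w3: -23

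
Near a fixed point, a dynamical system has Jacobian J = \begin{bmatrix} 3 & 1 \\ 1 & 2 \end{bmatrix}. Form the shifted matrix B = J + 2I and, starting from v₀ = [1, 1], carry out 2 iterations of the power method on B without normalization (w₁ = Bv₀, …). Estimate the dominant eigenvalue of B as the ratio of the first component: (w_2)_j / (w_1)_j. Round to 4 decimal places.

5.8333

B = J + 2I has rows (5, 1); (1, 4)
w1 = Bv₀ = (6, 5)
w2 = Bw1 = (35, 26)
Ratio: 35/6 = 5.8333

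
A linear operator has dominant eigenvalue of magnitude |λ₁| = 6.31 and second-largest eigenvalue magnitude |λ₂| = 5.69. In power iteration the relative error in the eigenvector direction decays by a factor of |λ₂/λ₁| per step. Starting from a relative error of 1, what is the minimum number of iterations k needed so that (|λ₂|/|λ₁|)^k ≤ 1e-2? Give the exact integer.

45

|λ₂/λ₁| = 5.69/6.31 = 0.90174
Need k ≥ ln(1e-2) / ln(0.90174) = -4.6052 / -0.1034 ≈ 44.526
Smallest integer k satisfying the bound: 45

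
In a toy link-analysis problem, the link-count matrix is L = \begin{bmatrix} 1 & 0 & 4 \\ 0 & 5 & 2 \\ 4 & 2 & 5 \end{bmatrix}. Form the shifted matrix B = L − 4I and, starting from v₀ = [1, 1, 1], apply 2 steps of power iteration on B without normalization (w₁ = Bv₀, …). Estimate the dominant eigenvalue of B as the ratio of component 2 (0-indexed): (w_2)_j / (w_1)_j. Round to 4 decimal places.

B = L − 4I has rows (-3, 0, 4); (0, 1, 2); (4, 2, 1)
w1 = Bv₀ = ((-3)·1 + 0·1 + 4·1; 0·1 + 1·1 + 2·1; 4·1 + 2·1 + 1·1) = (1, 3, 7)
w2 = Bw1 = ((-3)·1 + 0·3 + 4·7; 0·1 + 1·3 + 2·7; 4·1 + 2·3 + 1·7) = (25, 17, 17)
Ratio: 17/7 = 2.4286

2.4286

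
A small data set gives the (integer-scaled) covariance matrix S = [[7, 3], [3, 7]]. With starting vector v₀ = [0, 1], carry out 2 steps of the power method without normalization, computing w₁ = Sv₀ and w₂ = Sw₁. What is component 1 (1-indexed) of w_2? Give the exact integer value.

42

w1 = Sv₀ = (7·0 + 3·1; 3·0 + 7·1) = (3, 7)
w2 = Sw1 = (7·3 + 3·7; 3·3 + 7·7) = (42, 58)
The requested component of w2 is 42.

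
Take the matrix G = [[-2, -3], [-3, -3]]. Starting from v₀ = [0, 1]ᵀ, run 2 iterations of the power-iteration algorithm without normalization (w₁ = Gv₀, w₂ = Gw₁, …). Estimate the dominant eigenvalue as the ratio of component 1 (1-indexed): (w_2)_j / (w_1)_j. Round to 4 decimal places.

w1 = Gv₀ = ((-2)·0 + (-3)·1; (-3)·0 + (-3)·1) = (-3, -3)
w2 = Gw1 = ((-2)·(-3) + (-3)·(-3); (-3)·(-3) + (-3)·(-3)) = (15, 18)
Ratio at component: 15 / -3 = -5.0000

λ ≈ -5.0000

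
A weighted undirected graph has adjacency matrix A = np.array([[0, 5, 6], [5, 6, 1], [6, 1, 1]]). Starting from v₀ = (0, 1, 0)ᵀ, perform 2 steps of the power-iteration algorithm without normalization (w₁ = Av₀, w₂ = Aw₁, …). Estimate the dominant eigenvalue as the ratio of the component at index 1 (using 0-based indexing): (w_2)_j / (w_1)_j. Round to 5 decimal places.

w1 = Av₀ = (5, 6, 1)
w2 = Aw1 = (36, 62, 37)
Ratio at component: 62 / 6 = 10.33333

10.33333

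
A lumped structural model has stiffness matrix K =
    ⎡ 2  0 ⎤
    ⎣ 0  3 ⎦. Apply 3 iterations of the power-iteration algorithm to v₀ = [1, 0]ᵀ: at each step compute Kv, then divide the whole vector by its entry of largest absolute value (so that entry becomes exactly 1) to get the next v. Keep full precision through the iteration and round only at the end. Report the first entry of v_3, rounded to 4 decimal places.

1.0000

Kv0 = (2.00000, 0.00000); divide by 2.00000 → v1 = (1.00000, 0.00000)
Kv1 = (2.00000, 0.00000); divide by 2.00000 → v2 = (1.00000, 0.00000)
Kv2 = (2.00000, 0.00000); divide by 2.00000 → v3 = (1.00000, 0.00000)
Requested entry of v3: 8/8 = 1.0000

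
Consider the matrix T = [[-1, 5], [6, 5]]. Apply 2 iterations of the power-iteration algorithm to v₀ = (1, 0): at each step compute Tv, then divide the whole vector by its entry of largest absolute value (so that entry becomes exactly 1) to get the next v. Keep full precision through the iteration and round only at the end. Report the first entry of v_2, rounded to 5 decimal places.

1.00000

Tv0 = (-1.000000, 6.000000); divide by 6.000000 → v1 = (-0.166667, 1.000000)
Tv1 = (5.166667, 4.000000); divide by 5.166667 → v2 = (1.000000, 0.774194)
Requested entry of v2: 31/31 = 1.00000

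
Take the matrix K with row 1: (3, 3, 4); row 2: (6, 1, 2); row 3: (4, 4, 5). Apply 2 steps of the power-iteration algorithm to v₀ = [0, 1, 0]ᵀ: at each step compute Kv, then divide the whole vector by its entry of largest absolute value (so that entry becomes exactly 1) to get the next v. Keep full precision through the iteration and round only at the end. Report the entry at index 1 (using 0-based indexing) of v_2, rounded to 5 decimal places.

0.75000

Kv0 = (3.000000, 1.000000, 4.000000); divide by 4.000000 → v1 = (0.750000, 0.250000, 1.000000)
Kv1 = (7.000000, 6.750000, 9.000000); divide by 9.000000 → v2 = (0.777778, 0.750000, 1.000000)
Requested entry of v2: 27/36 = 0.75000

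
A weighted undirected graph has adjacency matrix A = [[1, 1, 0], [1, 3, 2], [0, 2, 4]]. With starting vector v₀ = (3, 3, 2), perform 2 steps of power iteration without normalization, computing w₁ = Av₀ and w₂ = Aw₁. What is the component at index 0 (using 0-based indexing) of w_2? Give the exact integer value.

w1 = Av₀ = (1·3 + 1·3 + 0·2; 1·3 + 3·3 + 2·2; 0·3 + 2·3 + 4·2) = (6, 16, 14)
w2 = Aw1 = (1·6 + 1·16 + 0·14; 1·6 + 3·16 + 2·14; 0·6 + 2·16 + 4·14) = (22, 82, 88)
The requested component of w2 is 22.

22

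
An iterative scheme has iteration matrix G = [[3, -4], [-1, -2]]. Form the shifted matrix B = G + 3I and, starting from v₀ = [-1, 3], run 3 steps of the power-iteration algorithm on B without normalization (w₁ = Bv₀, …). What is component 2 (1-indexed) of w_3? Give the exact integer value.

B = G + 3I has rows (6, -4); (-1, 1)
w1 = Bv₀ = (-18, 4)
w2 = Bw1 = (-124, 22)
w3 = Bw2 = (-832, 146)
Requested component of w3: 146

146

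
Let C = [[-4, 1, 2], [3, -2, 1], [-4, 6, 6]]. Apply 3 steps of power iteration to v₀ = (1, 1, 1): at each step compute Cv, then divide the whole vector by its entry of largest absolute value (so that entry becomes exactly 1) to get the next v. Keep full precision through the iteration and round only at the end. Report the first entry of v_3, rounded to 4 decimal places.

Cv0 = (-1.00000, 2.00000, 8.00000); divide by 8.00000 → v1 = (-0.12500, 0.25000, 1.00000)
Cv1 = (2.75000, 0.12500, 8.00000); divide by 8.00000 → v2 = (0.34375, 0.01563, 1.00000)
Cv2 = (0.64063, 2.00000, 4.71875); divide by 4.71875 → v3 = (0.13576, 0.42384, 1.00000)
Requested entry of v3: 41/302 = 0.1358

0.1358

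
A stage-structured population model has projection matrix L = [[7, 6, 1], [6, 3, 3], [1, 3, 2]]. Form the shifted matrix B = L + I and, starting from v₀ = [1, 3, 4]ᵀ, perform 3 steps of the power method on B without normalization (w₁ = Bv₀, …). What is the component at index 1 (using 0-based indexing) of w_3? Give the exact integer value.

4674

B = L + I has rows (8, 6, 1); (6, 4, 3); (1, 3, 3)
w1 = Bv₀ = (8·1 + 6·3 + 1·4; 6·1 + 4·3 + 3·4; 1·1 + 3·3 + 3·4) = (30, 30, 22)
w2 = Bw1 = (8·30 + 6·30 + 1·22; 6·30 + 4·30 + 3·22; 1·30 + 3·30 + 3·22) = (442, 366, 186)
w3 = Bw2 = (5918, 4674, 2098)
Requested component of w3: 4674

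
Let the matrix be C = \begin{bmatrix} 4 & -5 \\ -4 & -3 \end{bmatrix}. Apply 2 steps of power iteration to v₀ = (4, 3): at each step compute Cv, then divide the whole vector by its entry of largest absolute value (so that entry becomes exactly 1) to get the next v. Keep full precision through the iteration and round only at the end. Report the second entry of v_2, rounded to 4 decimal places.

Cv0 = (1.00000, -25.00000); divide by -25.00000 → v1 = (-0.04000, 1.00000)
Cv1 = (-5.16000, -2.84000); divide by -5.16000 → v2 = (1.00000, 0.55039)
Requested entry of v2: 71/129 = 0.5504

0.5504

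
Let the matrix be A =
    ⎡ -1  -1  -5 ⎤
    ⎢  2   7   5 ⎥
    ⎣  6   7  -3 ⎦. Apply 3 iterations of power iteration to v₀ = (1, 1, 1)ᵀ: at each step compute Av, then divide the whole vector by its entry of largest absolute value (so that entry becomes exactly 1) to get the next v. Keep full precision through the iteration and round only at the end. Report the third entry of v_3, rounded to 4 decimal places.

0.5430

Av0 = (-7.00000, 14.00000, 10.00000); divide by 14.00000 → v1 = (-0.50000, 1.00000, 0.71429)
Av1 = (-4.07143, 9.57143, 1.85714); divide by 9.57143 → v2 = (-0.42537, 1.00000, 0.19403)
Av2 = (-1.54478, 7.11940, 3.86567); divide by 7.11940 → v3 = (-0.21698, 1.00000, 0.54298)
Requested entry of v3: 518/954 = 0.5430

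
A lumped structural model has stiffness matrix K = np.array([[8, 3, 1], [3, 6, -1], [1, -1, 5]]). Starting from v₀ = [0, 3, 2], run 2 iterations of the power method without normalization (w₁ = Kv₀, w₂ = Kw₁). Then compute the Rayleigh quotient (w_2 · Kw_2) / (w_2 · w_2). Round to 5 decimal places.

10.02765

w1 = Kv₀ = (11, 16, 7)
w2 = Kw1 = (143, 122, 30)
Kw2 = (1540, 1131, 171)
w2·Kw2 = 143·1540 + 122·1131 + 30·171 = 363332; w2·w2 = 143·143 + 122·122 + 30·30 = 36233
λ ≈ 363332/36233 = 10.02765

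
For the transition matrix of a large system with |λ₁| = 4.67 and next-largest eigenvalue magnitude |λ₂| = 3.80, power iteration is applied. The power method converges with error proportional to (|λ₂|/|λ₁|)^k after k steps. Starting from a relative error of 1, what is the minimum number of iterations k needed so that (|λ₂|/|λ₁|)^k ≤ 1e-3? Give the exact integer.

34

|λ₂/λ₁| = 3.80/4.67 = 0.81370
Need k ≥ ln(1e-3) / ln(0.81370) = -6.9078 / -0.2062 ≈ 33.507
Smallest integer k satisfying the bound: 34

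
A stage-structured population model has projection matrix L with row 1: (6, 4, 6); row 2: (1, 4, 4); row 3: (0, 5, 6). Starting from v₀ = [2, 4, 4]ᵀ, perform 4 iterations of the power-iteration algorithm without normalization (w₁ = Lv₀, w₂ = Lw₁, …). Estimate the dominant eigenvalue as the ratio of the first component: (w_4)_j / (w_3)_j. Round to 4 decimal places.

λ ≈ 11.0600

w1 = Lv₀ = (52, 34, 44)
w2 = Lw1 = (712, 364, 434)
w3 = Lw2 = (8332, 3904, 4424)
w4 = Lw3 = (92152, 41644, 46064)
Ratio at component: 92152 / 8332 = 11.0600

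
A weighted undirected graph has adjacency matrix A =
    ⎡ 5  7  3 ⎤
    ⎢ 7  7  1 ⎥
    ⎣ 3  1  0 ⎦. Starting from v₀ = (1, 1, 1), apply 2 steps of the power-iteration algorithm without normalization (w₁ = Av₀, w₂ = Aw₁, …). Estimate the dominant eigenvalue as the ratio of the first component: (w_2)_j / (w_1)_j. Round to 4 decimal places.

12.8000

w1 = Av₀ = (15, 15, 4)
w2 = Aw1 = (192, 214, 60)
Ratio at component: 192 / 15 = 12.8000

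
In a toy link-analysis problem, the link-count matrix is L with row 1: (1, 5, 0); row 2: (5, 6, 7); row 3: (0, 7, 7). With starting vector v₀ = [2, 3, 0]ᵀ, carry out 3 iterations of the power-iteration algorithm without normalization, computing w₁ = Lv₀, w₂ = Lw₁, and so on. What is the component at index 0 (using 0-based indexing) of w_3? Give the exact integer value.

w1 = Lv₀ = (17, 28, 21)
w2 = Lw1 = (157, 400, 343)
w3 = Lw2 = (2157, 5586, 5201)
The requested component of w3 is 2157.

2157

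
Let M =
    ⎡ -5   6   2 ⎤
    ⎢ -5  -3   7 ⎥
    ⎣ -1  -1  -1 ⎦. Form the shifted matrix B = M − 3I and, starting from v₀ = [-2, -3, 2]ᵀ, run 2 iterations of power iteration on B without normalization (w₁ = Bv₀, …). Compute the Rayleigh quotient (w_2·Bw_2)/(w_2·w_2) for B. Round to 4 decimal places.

μ ≈ -6.9094

B = M − 3I has rows (-8, 6, 2); (-5, -6, 7); (-1, -1, -4)
w1 = Bv₀ = (2, 42, -3)
w2 = Bw1 = (230, -283, -32)
Bw2 = (-3602, 324, 181)
w2·Bw2 = -925944; w2·w2 = 134013; μ ≈ -925944/134013 = -6.9094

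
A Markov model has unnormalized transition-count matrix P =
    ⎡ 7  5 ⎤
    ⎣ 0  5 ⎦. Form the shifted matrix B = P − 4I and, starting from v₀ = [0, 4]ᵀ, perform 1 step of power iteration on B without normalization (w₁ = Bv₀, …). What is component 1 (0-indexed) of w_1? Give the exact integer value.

4

B = P − 4I has rows (3, 5); (0, 1)
w1 = Bv₀ = (20, 4)
Requested component of w1: 4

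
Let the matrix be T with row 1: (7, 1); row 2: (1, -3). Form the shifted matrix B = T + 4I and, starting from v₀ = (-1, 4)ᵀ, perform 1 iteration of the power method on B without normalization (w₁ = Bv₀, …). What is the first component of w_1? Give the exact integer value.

B = T + 4I has rows (11, 1); (1, 1)
w1 = Bv₀ = (11·(-1) + 1·4; 1·(-1) + 1·4) = (-7, 3)
Requested component of w1: -7

-7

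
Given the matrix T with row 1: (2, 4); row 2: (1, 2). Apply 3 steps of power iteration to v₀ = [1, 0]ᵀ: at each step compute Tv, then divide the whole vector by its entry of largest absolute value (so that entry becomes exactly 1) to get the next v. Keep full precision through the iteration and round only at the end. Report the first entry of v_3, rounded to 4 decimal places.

Tv0 = (2.00000, 1.00000); divide by 2.00000 → v1 = (1.00000, 0.50000)
Tv1 = (4.00000, 2.00000); divide by 4.00000 → v2 = (1.00000, 0.50000)
Tv2 = (4.00000, 2.00000); divide by 4.00000 → v3 = (1.00000, 0.50000)
Requested entry of v3: 32/32 = 1.0000

1.0000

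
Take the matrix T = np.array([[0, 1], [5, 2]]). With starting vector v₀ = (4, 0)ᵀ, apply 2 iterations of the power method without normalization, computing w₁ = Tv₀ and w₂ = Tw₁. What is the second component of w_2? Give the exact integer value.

40

w1 = Tv₀ = (0, 20)
w2 = Tw1 = (20, 40)
The requested component of w2 is 40.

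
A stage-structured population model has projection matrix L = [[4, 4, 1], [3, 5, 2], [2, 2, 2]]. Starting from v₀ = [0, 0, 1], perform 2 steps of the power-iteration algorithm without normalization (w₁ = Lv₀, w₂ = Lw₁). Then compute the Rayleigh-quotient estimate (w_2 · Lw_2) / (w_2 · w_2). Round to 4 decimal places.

w1 = Lv₀ = (1, 2, 2)
w2 = Lw1 = (14, 17, 10)
Lw2 = (134, 147, 82)
w2·Lw2 = 14·134 + 17·147 + 10·82 = 5195; w2·w2 = 14·14 + 17·17 + 10·10 = 585
λ ≈ 5195/585 = 8.8803

λ ≈ 8.8803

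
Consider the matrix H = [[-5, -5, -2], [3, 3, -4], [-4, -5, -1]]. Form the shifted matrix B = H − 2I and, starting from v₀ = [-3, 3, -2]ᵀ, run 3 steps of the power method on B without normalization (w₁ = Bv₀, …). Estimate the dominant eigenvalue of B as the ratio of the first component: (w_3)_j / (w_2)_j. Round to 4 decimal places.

B = H − 2I has rows (-7, -5, -2); (3, 1, -4); (-4, -5, -3)
w1 = Bv₀ = ((-7)·(-3) + (-5)·3 + (-2)·(-2); 3·(-3) + 1·3 + (-4)·(-2); (-4)·(-3) + (-5)·3 + (-3)·(-2)) = (10, 2, 3)
w2 = Bw1 = ((-7)·10 + (-5)·2 + (-2)·3; 3·10 + 1·2 + (-4)·3; (-4)·10 + (-5)·2 + (-3)·3) = (-86, 20, -59)
w3 = Bw2 = (620, -2, 421)
Ratio: 620/-86 = -7.2093

-7.2093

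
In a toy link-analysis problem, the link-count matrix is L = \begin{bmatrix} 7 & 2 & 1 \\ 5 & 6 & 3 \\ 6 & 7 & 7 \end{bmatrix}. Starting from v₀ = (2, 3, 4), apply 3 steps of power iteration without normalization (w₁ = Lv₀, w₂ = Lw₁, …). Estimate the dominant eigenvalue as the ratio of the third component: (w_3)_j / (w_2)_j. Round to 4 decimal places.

w1 = Lv₀ = (24, 40, 61)
w2 = Lw1 = (309, 543, 851)
w3 = Lw2 = (4100, 7356, 11612)
Ratio at component: 11612 / 851 = 13.6451

λ ≈ 13.6451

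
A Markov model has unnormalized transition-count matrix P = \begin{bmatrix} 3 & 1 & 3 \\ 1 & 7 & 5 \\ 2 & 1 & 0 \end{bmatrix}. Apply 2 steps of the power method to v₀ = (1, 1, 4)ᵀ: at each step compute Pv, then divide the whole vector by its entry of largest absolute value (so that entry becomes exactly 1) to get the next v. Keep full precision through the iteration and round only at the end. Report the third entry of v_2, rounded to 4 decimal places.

Pv0 = (16.00000, 28.00000, 3.00000); divide by 28.00000 → v1 = (0.57143, 1.00000, 0.10714)
Pv1 = (3.03571, 8.10714, 2.14286); divide by 8.10714 → v2 = (0.37445, 1.00000, 0.26432)
Requested entry of v2: 60/227 = 0.2643

0.2643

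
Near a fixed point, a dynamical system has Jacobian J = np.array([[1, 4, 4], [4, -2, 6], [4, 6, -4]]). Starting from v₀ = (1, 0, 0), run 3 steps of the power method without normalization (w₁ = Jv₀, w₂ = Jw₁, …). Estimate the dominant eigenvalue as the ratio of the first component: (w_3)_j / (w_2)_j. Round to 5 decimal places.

w1 = Jv₀ = (1·1 + 4·0 + 4·0; 4·1 + (-2)·0 + 6·0; 4·1 + 6·0 + (-4)·0) = (1, 4, 4)
w2 = Jw1 = (1·1 + 4·4 + 4·4; 4·1 + (-2)·4 + 6·4; 4·1 + 6·4 + (-4)·4) = (33, 20, 12)
w3 = Jw2 = (161, 164, 204)
Ratio at component: 161 / 33 = 4.87879

λ ≈ 4.87879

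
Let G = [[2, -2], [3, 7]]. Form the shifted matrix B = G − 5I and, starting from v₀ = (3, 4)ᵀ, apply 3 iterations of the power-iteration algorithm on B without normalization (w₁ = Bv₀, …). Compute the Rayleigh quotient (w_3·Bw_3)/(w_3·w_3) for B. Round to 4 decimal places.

B = G − 5I has rows (-3, -2); (3, 2)
w1 = Bv₀ = (-17, 17)
w2 = Bw1 = (17, -17)
w3 = Bw2 = (-17, 17)
Bw3 = (17, -17)
w3·Bw3 = -578; w3·w3 = 578; μ ≈ -578/578 = -1.0000

-1.0000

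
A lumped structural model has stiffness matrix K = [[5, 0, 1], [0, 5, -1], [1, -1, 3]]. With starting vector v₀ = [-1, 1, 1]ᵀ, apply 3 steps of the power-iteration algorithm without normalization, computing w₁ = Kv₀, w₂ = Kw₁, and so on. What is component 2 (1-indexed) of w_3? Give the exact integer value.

100

w1 = Kv₀ = (5·(-1) + 0·1 + 1·1; 0·(-1) + 5·1 + (-1)·1; 1·(-1) + (-1)·1 + 3·1) = (-4, 4, 1)
w2 = Kw1 = (5·(-4) + 0·4 + 1·1; 0·(-4) + 5·4 + (-1)·1; 1·(-4) + (-1)·4 + 3·1) = (-19, 19, -5)
w3 = Kw2 = (-100, 100, -53)
The requested component of w3 is 100.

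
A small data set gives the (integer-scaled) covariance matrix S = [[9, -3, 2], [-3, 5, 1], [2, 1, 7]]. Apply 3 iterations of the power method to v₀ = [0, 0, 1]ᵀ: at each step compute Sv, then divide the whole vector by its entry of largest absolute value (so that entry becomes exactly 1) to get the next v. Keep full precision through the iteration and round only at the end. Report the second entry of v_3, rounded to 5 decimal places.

-0.00679

Sv0 = (2.000000, 1.000000, 7.000000); divide by 7.000000 → v1 = (0.285714, 0.142857, 1.000000)
Sv1 = (4.142857, 0.857143, 7.714286); divide by 7.714286 → v2 = (0.537037, 0.111111, 1.000000)
Sv2 = (6.500000, -0.055556, 8.185185); divide by 8.185185 → v3 = (0.794118, -0.006787, 1.000000)
Requested entry of v3: -3/442 = -0.00679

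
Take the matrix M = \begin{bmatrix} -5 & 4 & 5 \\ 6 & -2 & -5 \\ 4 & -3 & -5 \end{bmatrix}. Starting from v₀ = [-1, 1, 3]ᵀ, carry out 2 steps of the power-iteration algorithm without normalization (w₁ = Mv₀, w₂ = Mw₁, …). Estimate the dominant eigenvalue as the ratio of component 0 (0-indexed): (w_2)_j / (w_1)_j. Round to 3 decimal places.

w1 = Mv₀ = (24, -23, -22)
w2 = Mw1 = (-322, 300, 275)
Ratio at component: -322 / 24 = -13.417

λ ≈ -13.417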